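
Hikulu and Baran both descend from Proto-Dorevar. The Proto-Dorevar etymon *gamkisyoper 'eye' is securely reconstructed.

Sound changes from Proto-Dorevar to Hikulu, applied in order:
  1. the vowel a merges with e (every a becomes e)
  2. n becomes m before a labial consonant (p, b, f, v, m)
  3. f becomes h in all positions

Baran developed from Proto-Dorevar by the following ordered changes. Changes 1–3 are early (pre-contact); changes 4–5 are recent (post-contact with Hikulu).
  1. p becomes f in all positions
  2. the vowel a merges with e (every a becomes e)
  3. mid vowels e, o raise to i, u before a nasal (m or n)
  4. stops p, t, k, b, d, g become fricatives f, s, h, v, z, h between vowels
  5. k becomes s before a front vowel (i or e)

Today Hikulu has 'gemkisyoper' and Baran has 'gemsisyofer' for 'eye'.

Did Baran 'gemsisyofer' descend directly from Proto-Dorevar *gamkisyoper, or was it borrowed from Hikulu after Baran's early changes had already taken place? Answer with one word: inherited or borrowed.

If inherited, *gamkisyoper would pass through all of Baran's changes:
Baran: start from *gamkisyoper.
  rule 1 (unconditioned shift): gamkisyoper → gamkisyofer
  rule 2 (vowel merger): gamkisyofer → gemkisyofer
  rule 3 (pre-nasal raising): gemkisyofer → gimkisyofer
  rule 4: no change — gimkisyofer
  rule 5 (palatalisation): gimkisyofer → gimsisyofer
  ⇒ Baran gimsisyofer
If borrowed from Hikulu 'gemkisyoper' after the early changes, it would undergo only the recent ones:
  rule 4 (intervocalic lenition): gemkisyoper → gemkisyofer
  rule 5 (palatalisation): gemkisyofer → gemsisyofer
  ⇒ as a loan: gemsisyofer
Baran 'gemsisyofer' matches the loan outcome 'gemsisyofer', not the inherited 'gimsisyofer' — it skipped the early Baran changes, so it was borrowed from Hikulu.

borrowed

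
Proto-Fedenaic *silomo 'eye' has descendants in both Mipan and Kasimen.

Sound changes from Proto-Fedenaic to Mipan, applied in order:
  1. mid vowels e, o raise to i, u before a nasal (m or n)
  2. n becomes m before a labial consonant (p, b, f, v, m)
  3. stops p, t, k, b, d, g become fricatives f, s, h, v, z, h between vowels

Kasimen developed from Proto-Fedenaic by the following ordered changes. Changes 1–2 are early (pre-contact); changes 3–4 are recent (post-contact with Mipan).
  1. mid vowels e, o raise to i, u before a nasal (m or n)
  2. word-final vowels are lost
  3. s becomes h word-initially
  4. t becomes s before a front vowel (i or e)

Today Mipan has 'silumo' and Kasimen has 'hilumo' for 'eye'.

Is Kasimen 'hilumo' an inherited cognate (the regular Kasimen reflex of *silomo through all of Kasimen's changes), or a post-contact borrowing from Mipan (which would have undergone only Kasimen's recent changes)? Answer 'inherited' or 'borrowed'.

If inherited, *silomo would pass through all of Kasimen's changes:
Kasimen: *silomo > silumo > silum > hilum  (by pre-nasal raising, apocope, debuccalisation)
If borrowed from Mipan 'silumo' after the early changes, it would undergo only the recent ones:
  rule 3 (debuccalisation): silumo → hilumo
  rule 4 (palatalisation): no change (hilumo)
  ⇒ as a loan: hilumo
Kasimen 'hilumo' matches the loan outcome 'hilumo', not the inherited 'hilum' — it skipped the early Kasimen changes, so it was borrowed from Mipan.

borrowed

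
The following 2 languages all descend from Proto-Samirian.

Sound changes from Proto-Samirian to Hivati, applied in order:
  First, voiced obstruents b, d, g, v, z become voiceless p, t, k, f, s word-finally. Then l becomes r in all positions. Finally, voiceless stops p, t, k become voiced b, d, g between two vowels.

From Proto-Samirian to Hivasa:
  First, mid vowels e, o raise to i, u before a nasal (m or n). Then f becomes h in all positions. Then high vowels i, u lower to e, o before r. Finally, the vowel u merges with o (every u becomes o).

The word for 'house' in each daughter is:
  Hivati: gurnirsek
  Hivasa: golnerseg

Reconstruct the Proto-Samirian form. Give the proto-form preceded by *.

*gulnirseg

Position 3: Hivati has r, Hivasa has l. Hivasa preserves l here (none of its changes turn any other segment into l), so the proto-segment is *l.
Position 2: Hivati has u, Hivasa has o. Hivati preserves u here (none of its changes turn any other segment into u), so the proto-segment is *u.
Position 9: Hivati has k, Hivasa has g. Hivasa preserves g here (none of its changes turn any other segment into g), so the proto-segment is *g.
Continuing position by position gives *gulnirseg; check it forward:
Hivati: *gulnirseg > gulnirsek > gurnirsek  (by final devoicing, unconditioned shift)
Hivasa: *gulnirseg
  gulnirseg (rule 1 does not apply)
  gulnirseg (rule 2 does not apply)
  gulnirseg → gulnerseg   [pre-rhotic lowering]
  gulnerseg → golnerseg   [vowel merger]
  giving Hivasa golnerseg.
Only *gulnirseg yields all of Hivati gurnirsek, Hivasa golnerseg.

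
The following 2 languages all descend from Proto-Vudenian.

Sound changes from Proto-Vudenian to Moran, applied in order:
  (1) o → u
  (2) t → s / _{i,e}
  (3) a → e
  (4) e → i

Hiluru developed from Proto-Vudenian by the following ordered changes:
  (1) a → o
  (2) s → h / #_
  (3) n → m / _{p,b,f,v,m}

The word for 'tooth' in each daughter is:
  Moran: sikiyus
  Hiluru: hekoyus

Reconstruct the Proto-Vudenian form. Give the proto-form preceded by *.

*sekayus

Position 2: Moran has i, Hiluru has e. Hiluru preserves e here (none of its changes turn any other segment into e), so the proto-segment is *e.
Position 4: Moran has i, Hiluru has o. Taking the neighbouring segments as reconstructed: Moran i could go back to *a or *e or *i; Hiluru o could go back to *a or *o — the one source consistent with every daughter is *a.
Continuing position by position gives *sekayus; check it forward:
Moran: *sekayus
  sekayus (rule 1 does not apply)
  sekayus (rule 2 does not apply)
  sekayus → sekeyus   [vowel merger]
  sekeyus → sikiyus   [vowel merger]
  giving Moran sikiyus.
Hiluru: start from *sekayus.
  rule 1 (vowel merger): sekayus → sekoyus
  rule 2 (debuccalisation): sekoyus → hekoyus
  rule 3: no change — hekoyus
  ⇒ Hiluru hekoyus
*sekayus is the unique common source.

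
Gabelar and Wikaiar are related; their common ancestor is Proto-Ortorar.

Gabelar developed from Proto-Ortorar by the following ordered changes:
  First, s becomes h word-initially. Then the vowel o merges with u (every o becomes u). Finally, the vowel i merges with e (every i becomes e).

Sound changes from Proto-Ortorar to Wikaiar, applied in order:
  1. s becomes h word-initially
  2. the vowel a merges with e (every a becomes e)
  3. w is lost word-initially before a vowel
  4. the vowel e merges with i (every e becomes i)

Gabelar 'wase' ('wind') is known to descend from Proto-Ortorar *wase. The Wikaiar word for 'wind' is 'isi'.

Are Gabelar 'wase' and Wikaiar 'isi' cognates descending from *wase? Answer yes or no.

Derive the expected Wikaiar reflex of *wase:
Wikaiar: *wase > wese > ese > isi  (by vowel merger, glide loss, vowel merger)
Wikaiar 'isi' matches the regular reflex exactly, so the pair is cognate.

yes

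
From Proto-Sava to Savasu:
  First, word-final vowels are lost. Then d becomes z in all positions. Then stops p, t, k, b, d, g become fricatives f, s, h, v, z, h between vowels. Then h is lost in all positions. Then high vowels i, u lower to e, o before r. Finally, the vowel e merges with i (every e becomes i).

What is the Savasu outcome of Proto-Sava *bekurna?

Savasu: *bekurna > bekurn > behurn > beurn > beorn > biorn  (by apocope, intervocalic lenition, h-loss, pre-rhotic lowering, vowel merger)

biorn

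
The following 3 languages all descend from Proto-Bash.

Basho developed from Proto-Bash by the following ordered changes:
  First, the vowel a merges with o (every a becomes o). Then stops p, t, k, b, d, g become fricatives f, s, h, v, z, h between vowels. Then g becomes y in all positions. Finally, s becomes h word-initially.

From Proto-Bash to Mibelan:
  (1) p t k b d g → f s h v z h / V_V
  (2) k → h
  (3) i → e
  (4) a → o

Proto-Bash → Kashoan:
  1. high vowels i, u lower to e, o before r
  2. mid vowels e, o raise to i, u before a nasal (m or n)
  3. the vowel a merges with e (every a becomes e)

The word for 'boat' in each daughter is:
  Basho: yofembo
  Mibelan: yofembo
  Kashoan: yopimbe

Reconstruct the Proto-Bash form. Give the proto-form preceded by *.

*yopemba

Position 3: Basho has f, Mibelan has f, Kashoan has p. Kashoan preserves p here (none of its changes turn any other segment into p), so the proto-segment is *p.
Position 4: Basho has e, Mibelan has e, Kashoan has i. Basho preserves e here (none of its changes turn any other segment into e), so the proto-segment is *e.
Continuing position by position gives *yopemba; check it forward:
Basho: *yopemba > yopembo > yofembo  (by vowel merger, intervocalic lenition)
Mibelan: *yopemba
  yopemba → yofemba   [intervocalic lenition]
  yofemba (rule 2 does not apply)
  yofemba (rule 3 does not apply)
  yofemba → yofembo   [vowel merger]
  giving Mibelan yofembo.
Kashoan: *yopemba
  yopemba (rule 1 does not apply)
  yopemba → yopimba   [pre-nasal raising]
  yopimba → yopimbe   [vowel merger]
  giving Kashoan yopimbe.
Only *yopemba yields all of Basho yofembo, Mibelan yofembo, Kashoan yopimbe.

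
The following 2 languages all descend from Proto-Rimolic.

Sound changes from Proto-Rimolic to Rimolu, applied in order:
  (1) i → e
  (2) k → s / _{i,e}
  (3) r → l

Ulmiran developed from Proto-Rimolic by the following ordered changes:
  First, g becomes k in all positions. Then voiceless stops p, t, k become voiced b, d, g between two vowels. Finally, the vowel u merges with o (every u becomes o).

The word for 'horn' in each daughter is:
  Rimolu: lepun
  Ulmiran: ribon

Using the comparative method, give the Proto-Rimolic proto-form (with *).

Position 1: Rimolu has l, Ulmiran has r. Ulmiran preserves r here (none of its changes turn any other segment into r), so the proto-segment is *r.
Position 2: Rimolu has e, Ulmiran has i. Ulmiran preserves i here (none of its changes turn any other segment into i), so the proto-segment is *i.
Verify the candidate proto-form against each daughter:
Rimolu: *ripun > repun > lepun  (by vowel merger, unconditioned shift)
Ulmiran: start from *ripun.
  rule 1: no change — ripun
  rule 2 (intervocalic voicing): ripun → ribun
  rule 3 (vowel merger): ribun → ribon
  ⇒ Ulmiran ribon
No other proto-form is consistent with every reflex, so the reconstruction is *ripun.

*ripun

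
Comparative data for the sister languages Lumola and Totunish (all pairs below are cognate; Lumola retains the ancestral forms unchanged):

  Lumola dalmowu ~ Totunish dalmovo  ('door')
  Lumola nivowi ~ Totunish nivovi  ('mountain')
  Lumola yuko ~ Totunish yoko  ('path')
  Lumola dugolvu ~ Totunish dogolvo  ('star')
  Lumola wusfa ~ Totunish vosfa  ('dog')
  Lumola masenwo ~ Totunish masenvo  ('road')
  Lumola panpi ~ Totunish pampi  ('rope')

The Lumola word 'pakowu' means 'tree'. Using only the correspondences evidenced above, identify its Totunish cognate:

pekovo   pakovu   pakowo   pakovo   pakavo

dalmowu ~ dalmovo — Lumola w corresponds to Totunish v between vowels (before a back vowel).
dalmowu ~ dalmovo, dugolvu ~ dogolvo — Lumola u corresponds to Totunish o word-finally.
Applying these to Lumola 'pakowu':
  pakowu → pakovu   (w→v between vowels (before a back vowel))
  pakovu → pakovo   (u→o word-finally)
So the Totunish cognate is 'pakovo'.

pakovo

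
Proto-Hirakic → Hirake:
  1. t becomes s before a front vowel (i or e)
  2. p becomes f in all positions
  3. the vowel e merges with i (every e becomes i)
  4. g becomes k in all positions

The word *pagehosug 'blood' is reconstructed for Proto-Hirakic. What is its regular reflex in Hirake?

Hirake: start from *pagehosug.
  rule 1: no change — pagehosug
  rule 2 (unconditioned shift): pagehosug → fagehosug
  rule 3 (vowel merger): fagehosug → fagihosug
  rule 4 (unconditioned shift): fagihosug → fakihosuk
  ⇒ Hirake fakihosuk

fakihosuk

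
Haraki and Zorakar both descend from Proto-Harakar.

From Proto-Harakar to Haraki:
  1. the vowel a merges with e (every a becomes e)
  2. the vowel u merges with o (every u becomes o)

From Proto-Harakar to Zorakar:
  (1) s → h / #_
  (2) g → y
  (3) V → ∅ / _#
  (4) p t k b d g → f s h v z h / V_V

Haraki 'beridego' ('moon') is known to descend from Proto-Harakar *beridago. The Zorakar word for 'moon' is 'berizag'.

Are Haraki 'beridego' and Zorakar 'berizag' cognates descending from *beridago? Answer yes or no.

no

Derive the expected Zorakar reflex of *beridago:
Zorakar: *beridago
  beridago (rule 1 does not apply)
  beridago → beridayo   [unconditioned shift]
  beridayo → beriday   [apocope]
  beriday → berizay   [intervocalic lenition]
  giving Zorakar berizay.
The regular Zorakar reflex would be 'berizay', but the attested form is 'berizag'. The correspondence is irregular, so they are not cognates (the Zorakar form has a different source).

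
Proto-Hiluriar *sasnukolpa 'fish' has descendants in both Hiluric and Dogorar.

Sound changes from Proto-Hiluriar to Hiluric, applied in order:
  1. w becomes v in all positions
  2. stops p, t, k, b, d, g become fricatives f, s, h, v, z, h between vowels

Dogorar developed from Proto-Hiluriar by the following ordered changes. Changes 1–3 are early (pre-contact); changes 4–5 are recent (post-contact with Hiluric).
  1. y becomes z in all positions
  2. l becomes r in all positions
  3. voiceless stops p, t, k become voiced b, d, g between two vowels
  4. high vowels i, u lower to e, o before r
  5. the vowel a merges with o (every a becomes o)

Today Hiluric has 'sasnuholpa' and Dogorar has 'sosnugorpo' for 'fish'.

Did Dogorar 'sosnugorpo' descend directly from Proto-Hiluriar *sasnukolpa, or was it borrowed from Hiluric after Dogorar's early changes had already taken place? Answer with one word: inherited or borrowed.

If inherited, *sasnukolpa would pass through all of Dogorar's changes:
Dogorar: *sasnukolpa
  sasnukolpa (rule 1 does not apply)
  sasnukolpa → sasnukorpa   [unconditioned shift]
  sasnukorpa → sasnugorpa   [intervocalic voicing]
  sasnugorpa (rule 4 does not apply)
  sasnugorpa → sosnugorpo   [vowel merger]
  giving Dogorar sosnugorpo.
If borrowed from Hiluric 'sasnuholpa' after the early changes, it would undergo only the recent ones:
  rule 4 (pre-rhotic lowering): no change (sasnuholpa)
  rule 5 (vowel merger): sasnuholpa → sosnuholpo
  ⇒ as a loan: sosnuholpo
Dogorar 'sosnugorpo' matches the inherited outcome exactly, so it is an inherited cognate, not a loan.

inherited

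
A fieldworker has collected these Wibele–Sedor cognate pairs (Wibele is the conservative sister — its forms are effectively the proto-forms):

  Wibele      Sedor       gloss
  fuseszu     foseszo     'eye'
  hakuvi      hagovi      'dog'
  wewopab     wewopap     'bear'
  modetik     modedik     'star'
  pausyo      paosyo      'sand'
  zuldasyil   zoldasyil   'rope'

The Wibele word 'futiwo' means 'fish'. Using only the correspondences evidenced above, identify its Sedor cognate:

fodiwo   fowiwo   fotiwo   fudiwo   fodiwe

fuseszu ~ foseszo, zuldasyil ~ zoldasyil — Wibele u corresponds to Sedor o after a consonant, before a consonant other than r, m, n, p, b, f, v.
modetik ~ modedik — Wibele t corresponds to Sedor d between vowels (before a front vowel).
Applying these to Wibele 'futiwo':
  futiwo → fotiwo   (u→o after a consonant, before a consonant other than r, m, n, p, b, f, v)
  fotiwo → fodiwo   (t→d between vowels (before a front vowel))
So the Sedor cognate is 'fodiwo'.

fodiwo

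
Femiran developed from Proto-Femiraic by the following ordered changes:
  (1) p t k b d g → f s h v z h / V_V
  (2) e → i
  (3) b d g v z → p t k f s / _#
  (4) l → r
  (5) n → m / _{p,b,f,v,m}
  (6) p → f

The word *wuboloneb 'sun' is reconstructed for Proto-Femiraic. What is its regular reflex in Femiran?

Femiran: *wuboloneb > wuvoloneb > wuvolonib > wuvolonip > wuvoronip > wuvoronif  (by intervocalic lenition, vowel merger, final devoicing, unconditioned shift, unconditioned shift)

wuvoronif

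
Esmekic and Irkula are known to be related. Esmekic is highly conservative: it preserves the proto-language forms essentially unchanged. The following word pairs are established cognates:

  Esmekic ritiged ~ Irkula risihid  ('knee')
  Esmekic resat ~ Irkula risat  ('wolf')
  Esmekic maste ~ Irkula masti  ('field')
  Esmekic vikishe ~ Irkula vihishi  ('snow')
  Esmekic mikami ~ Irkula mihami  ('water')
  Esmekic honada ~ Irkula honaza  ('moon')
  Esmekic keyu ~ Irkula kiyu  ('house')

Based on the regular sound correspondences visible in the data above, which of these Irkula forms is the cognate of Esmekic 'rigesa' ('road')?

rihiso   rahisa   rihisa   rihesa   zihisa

rihisa

ritiged ~ risihid — Esmekic g corresponds to Irkula h between vowels (before a front vowel).
ritiged ~ risihid, resat ~ risat — Esmekic e corresponds to Irkula i after a consonant, before a consonant other than r, m, n, p, b, f, v.
Applying these to Esmekic 'rigesa':
  rigesa → rihesa   (g→h between vowels (before a front vowel))
  rihesa → rihisa   (e→i after a consonant, before a consonant other than r, m, n, p, b, f, v)
So the Irkula cognate is 'rihisa'.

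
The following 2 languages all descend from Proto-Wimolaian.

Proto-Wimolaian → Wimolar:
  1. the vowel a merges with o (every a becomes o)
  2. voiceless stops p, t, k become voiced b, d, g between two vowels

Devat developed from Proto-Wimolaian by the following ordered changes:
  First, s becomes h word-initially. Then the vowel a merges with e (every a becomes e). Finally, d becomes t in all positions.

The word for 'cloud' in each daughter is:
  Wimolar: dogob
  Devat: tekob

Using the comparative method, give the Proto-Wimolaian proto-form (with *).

Position 1: Wimolar has d, Devat has t. Taking the neighbouring segments as reconstructed: Wimolar d can only go back to *d; Devat t could go back to *t or *d — the one source consistent with every daughter is *d.
Position 2: Wimolar has o, Devat has e. Taking the neighbouring segments as reconstructed: Wimolar o could go back to *a or *o; Devat e could go back to *a or *e — the one source consistent with every daughter is *a.
Position 3: Wimolar has g, Devat has k. Devat preserves k here (none of its changes turn any other segment into k), so the proto-segment is *k.
Continuing position by position gives *dakob; check it forward:
Wimolar: start from *dakob.
  rule 1 (vowel merger): dakob → dokob
  rule 2 (intervocalic voicing): dokob → dogob
  ⇒ Wimolar dogob
Devat: start from *dakob.
  rule 1: no change — dakob
  rule 2 (vowel merger): dakob → dekob
  rule 3 (unconditioned shift): dekob → tekob
  ⇒ Devat tekob
No other proto-form is consistent with every reflex, so the reconstruction is *dakob.

*dakob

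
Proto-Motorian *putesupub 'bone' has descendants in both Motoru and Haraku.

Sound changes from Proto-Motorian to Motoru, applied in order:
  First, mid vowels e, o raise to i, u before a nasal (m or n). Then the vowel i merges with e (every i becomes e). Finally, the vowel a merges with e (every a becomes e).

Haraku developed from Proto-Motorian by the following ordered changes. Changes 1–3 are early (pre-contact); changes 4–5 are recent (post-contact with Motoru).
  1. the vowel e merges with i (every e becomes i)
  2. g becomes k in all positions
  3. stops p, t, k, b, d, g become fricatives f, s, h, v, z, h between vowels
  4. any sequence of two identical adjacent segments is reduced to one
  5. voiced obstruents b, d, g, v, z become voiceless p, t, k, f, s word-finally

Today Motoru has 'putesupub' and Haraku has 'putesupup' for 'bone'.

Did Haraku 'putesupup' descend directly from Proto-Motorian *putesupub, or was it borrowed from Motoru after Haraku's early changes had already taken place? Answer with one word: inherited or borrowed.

If inherited, *putesupub would pass through all of Haraku's changes:
Haraku: start from *putesupub.
  rule 1 (vowel merger): putesupub → putisupub
  rule 2: no change — putisupub
  rule 3 (intervocalic lenition): putisupub → pusisufub
  rule 4: no change — pusisufub
  rule 5 (final devoicing): pusisufub → pusisufup
  ⇒ Haraku pusisufup
If borrowed from Motoru 'putesupub' after the early changes, it would undergo only the recent ones:
  rule 4 (degemination): no change (putesupub)
  rule 5 (final devoicing): putesupub → putesupup
  ⇒ as a loan: putesupup
Haraku 'putesupup' matches the loan outcome 'putesupup', not the inherited 'pusisufup' — it skipped the early Haraku changes, so it was borrowed from Motoru.

borrowed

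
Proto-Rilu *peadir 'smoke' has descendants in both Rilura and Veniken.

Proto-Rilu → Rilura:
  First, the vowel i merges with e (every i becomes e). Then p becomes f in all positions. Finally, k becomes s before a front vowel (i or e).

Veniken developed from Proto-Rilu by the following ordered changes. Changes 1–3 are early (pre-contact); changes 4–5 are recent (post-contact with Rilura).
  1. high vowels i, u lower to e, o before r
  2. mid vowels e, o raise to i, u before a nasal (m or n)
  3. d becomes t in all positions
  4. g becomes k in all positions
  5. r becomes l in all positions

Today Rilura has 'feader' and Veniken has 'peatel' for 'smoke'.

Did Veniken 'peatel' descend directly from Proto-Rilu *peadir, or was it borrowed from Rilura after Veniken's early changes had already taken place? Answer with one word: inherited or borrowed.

inherited

If inherited, *peadir would pass through all of Veniken's changes:
Veniken: start from *peadir.
  rule 1 (pre-rhotic lowering): peadir → peader
  rule 2: no change — peader
  rule 3 (unconditioned shift): peader → peater
  rule 4: no change — peater
  rule 5 (unconditioned shift): peater → peatel
  ⇒ Veniken peatel
If borrowed from Rilura 'feader' after the early changes, it would undergo only the recent ones:
  rule 4 (unconditioned shift): no change (feader)
  rule 5 (unconditioned shift): feader → feadel
  ⇒ as a loan: feadel
Veniken 'peatel' matches the inherited outcome exactly, so it is an inherited cognate, not a loan.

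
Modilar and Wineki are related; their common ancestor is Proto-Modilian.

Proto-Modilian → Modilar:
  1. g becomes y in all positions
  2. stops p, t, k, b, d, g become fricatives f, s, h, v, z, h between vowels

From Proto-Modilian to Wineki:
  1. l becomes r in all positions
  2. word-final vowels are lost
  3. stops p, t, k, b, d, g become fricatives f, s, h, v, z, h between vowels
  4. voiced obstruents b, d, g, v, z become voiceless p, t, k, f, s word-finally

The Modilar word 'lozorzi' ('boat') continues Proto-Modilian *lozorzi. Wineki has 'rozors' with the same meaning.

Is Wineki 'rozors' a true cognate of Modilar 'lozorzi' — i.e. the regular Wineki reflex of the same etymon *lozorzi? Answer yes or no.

yes

Derive the expected Wineki reflex of *lozorzi:
Wineki: start from *lozorzi.
  rule 1 (unconditioned shift): lozorzi → rozorzi
  rule 2 (apocope): rozorzi → rozorz
  rule 3: no change — rozorz
  rule 4 (final devoicing): rozorz → rozors
  ⇒ Wineki rozors
Wineki 'rozors' matches the regular reflex exactly, so the pair is cognate.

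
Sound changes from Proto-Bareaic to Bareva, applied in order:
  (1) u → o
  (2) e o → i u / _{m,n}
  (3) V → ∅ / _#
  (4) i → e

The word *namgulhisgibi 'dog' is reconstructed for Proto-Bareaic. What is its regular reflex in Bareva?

Bareva: *namgulhisgibi > namgolhisgibi > namgolhisgib > namgolhesgeb  (by vowel merger, apocope, vowel merger)

namgolhesgeb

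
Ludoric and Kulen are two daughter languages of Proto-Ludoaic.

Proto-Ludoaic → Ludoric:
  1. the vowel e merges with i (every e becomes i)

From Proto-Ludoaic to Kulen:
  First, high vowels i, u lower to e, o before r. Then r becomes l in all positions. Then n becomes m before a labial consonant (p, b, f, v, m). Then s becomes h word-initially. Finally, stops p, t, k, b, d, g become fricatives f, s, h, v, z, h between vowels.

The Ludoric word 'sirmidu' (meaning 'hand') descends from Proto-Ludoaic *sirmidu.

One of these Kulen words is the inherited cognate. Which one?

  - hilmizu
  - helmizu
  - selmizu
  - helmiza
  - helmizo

helmizu

Kulen: *sirmidu > sermidu > selmidu > helmidu > helmizu  (by pre-rhotic lowering, unconditioned shift, debuccalisation, intervocalic lenition)
Only 'helmizu' matches the regular Kulen development of *sirmidu.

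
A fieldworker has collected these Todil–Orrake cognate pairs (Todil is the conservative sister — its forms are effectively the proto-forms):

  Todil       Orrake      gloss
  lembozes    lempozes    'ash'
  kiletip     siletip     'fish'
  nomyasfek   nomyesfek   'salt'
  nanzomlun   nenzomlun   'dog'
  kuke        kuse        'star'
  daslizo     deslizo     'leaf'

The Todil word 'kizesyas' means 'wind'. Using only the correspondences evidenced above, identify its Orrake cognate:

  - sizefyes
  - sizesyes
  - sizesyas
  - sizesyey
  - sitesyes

sizesyes

kiletip ~ siletip — Todil k corresponds to Orrake s word-initially before a front vowel.
nomyasfek ~ nomyesfek, daslizo ~ deslizo — Todil a corresponds to Orrake e after a consonant, before a consonant other than r, m, n, p, b, f, v.
Applying these to Todil 'kizesyas':
  kizesyas → sizesyas   (k→s word-initially before a front vowel)
  sizesyas → sizesyes   (a→e after a consonant, before a consonant other than r, m, n, p, b, f, v)
So the Orrake cognate is 'sizesyes'.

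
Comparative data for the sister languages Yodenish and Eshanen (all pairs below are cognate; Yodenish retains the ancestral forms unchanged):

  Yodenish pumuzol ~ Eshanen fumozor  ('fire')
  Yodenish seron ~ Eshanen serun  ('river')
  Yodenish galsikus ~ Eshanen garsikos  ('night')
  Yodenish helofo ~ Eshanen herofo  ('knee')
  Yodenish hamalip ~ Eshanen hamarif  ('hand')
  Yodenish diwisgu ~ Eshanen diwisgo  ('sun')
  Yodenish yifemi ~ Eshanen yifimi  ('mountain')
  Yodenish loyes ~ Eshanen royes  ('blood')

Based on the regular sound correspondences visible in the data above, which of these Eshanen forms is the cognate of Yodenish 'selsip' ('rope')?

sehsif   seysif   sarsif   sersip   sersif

galsikus ~ garsikos — Yodenish l corresponds to Eshanen r after a vowel, before a consonant other than r, m, n, p, b, f, v.
hamalip ~ hamarif — Yodenish p corresponds to Eshanen f word-finally.
Applying these to Yodenish 'selsip':
  selsip → sersip   (l→r after a vowel, before a consonant other than r, m, n, p, b, f, v)
  sersip → sersif   (p→f word-finally)
So the Eshanen cognate is 'sersif'.

sersif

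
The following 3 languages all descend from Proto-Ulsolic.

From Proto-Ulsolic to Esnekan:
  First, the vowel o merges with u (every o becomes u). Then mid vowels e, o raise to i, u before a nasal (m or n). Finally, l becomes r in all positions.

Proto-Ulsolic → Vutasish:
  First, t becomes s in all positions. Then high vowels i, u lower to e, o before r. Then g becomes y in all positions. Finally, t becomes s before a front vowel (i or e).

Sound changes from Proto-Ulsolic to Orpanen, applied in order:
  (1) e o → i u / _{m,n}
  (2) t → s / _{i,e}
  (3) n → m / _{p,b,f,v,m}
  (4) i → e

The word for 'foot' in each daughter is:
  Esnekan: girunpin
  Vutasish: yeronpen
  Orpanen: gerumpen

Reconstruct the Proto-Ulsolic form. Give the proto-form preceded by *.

*gironpen

Position 1: Esnekan has g, Vutasish has y, Orpanen has g. Esnekan preserves g here (none of its changes turn any other segment into g), so the proto-segment is *g.
Position 7: Esnekan has i, Vutasish has e, Orpanen has e. Taking the neighbouring segments as reconstructed: Esnekan i could go back to *e or *i; Vutasish e can only go back to *e; Orpanen e could go back to *e or *i — the one source consistent with every daughter is *e.
This points to *gironpen. Verify forward in each daughter:
Esnekan: *gironpen > girunpen > girunpin  (by vowel merger, pre-nasal raising)
Vutasish: *gironpen > geronpen > yeronpen  (by pre-rhotic lowering, unconditioned shift)
Orpanen: *gironpen
  gironpen → girunpin   [pre-nasal raising]
  girunpin (rule 2 does not apply)
  girunpin → girumpin   [nasal place assimilation]
  girumpin → gerumpen   [vowel merger]
  giving Orpanen gerumpen.
Only *gironpen yields all of Esnekan girunpin, Vutasish yeronpen, Orpanen gerumpen.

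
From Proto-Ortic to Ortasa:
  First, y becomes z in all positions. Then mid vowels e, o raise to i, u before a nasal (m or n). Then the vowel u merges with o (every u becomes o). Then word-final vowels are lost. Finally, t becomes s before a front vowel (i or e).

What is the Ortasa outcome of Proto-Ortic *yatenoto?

zasinot

Ortasa: *yatenoto
  yatenoto → zatenoto   [unconditioned shift]
  zatenoto → zatinoto   [pre-nasal raising]
  zatinoto (rule 3 does not apply)
  zatinoto → zatinot   [apocope]
  zatinot → zasinot   [palatalisation]
  giving Ortasa zasinot.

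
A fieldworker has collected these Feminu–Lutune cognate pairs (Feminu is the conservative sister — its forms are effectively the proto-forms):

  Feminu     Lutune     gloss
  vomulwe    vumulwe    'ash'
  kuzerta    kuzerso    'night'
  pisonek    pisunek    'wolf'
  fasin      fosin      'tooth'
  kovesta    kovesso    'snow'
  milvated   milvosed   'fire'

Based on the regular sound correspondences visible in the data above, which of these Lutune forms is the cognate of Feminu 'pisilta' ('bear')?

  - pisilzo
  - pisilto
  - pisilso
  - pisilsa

pisilso

kuzerta ~ kuzerso, kovesta ~ kovesso — Feminu t corresponds to Lutune s after a consonant, before a back vowel.
kuzerta ~ kuzerso, kovesta ~ kovesso — Feminu a corresponds to Lutune o word-finally.
Applying these to Feminu 'pisilta':
  pisilta → pisilsa   (t→s after a consonant, before a back vowel)
  pisilsa → pisilso   (a→o word-finally)
So the Lutune cognate is 'pisilso'.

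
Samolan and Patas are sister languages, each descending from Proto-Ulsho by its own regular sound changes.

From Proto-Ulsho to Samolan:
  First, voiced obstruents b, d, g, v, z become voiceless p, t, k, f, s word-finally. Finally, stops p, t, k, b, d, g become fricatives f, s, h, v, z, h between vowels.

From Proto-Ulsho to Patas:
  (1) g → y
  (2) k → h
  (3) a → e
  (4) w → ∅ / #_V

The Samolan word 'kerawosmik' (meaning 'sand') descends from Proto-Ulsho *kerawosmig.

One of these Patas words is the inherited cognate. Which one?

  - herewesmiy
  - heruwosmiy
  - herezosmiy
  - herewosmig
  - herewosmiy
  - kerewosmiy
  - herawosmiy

Patas: *kerawosmig > kerawosmiy > herawosmiy > herewosmiy  (by unconditioned shift, unconditioned shift, vowel merger)
The other candidates each miss or misapply at least one Patas change.

herewosmiy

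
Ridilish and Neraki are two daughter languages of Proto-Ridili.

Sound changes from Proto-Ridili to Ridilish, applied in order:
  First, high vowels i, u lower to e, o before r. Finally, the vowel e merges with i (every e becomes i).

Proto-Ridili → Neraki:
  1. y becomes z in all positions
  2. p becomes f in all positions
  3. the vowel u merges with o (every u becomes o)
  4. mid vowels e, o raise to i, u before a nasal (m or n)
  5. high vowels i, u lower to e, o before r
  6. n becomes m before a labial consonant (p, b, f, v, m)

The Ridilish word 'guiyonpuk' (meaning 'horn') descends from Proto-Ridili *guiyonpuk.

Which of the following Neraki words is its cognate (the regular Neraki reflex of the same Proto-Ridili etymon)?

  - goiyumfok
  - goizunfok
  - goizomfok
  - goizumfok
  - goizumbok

goizumfok

Neraki: *guiyonpuk
  guiyonpuk → guizonpuk   [unconditioned shift]
  guizonpuk → guizonfuk   [unconditioned shift]
  guizonfuk → goizonfok   [vowel merger]
  goizonfok → goizunfok   [pre-nasal raising]
  goizunfok (rule 5 does not apply)
  goizunfok → goizumfok   [nasal place assimilation]
  giving Neraki goizumfok.
The other candidates each miss or misapply at least one Neraki change.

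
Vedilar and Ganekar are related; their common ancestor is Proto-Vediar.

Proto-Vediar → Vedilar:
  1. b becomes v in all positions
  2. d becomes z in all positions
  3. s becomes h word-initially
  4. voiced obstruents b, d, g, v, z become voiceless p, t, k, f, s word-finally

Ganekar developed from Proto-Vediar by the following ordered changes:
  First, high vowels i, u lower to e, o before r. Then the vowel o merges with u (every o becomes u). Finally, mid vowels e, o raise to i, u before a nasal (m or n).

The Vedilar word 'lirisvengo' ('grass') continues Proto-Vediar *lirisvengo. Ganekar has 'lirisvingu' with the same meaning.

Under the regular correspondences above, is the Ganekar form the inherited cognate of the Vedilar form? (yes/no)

no

Derive the expected Ganekar reflex of *lirisvengo:
Ganekar: *lirisvengo > lerisvengo > lerisvengu > lerisvingu  (by pre-rhotic lowering, vowel merger, pre-nasal raising)
The regular Ganekar reflex would be 'lerisvingu', but the attested form is 'lirisvingu'. The correspondence is irregular, so they are not cognates (the Ganekar form has a different source).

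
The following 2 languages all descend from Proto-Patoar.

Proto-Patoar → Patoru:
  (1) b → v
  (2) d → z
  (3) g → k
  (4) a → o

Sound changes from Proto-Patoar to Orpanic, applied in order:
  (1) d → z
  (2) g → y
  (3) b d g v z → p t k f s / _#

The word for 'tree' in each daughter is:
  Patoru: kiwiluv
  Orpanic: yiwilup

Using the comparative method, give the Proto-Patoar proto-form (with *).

*giwilub

Position 1: Patoru has k, Orpanic has y. Taking the neighbouring segments as reconstructed: Patoru k could go back to *k or *g; Orpanic y could go back to *g or *y — the one source consistent with every daughter is *g.
Position 7: Patoru has v, Orpanic has p. Taking the neighbouring segments as reconstructed: Patoru v could go back to *b or *v; Orpanic p could go back to *p or *b — the one source consistent with every daughter is *b.
The remaining positions agree across the daughters. Check the candidate against every language:
Patoru: start from *giwilub.
  rule 1 (unconditioned shift): giwilub → giwiluv
  rule 2: no change — giwiluv
  rule 3 (unconditioned shift): giwiluv → kiwiluv
  rule 4: no change — kiwiluv
  ⇒ Patoru kiwiluv
Orpanic: *giwilub
  giwilub (rule 1 does not apply)
  giwilub → yiwilub   [unconditioned shift]
  yiwilub → yiwilup   [final devoicing]
  giving Orpanic yiwilup.
Only *giwilub yields all of Patoru kiwiluv, Orpanic yiwilup.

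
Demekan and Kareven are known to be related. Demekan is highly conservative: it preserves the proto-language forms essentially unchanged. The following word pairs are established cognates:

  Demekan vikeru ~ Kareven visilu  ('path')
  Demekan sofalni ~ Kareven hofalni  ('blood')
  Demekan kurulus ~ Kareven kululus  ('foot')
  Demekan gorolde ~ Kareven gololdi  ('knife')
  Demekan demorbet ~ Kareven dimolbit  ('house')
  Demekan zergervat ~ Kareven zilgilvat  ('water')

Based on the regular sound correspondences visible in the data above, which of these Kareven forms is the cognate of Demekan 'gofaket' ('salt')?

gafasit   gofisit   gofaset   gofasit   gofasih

gofasit

vikeru ~ visilu — Demekan k corresponds to Kareven s between vowels (before a front vowel).
demorbet ~ dimolbit — Demekan e corresponds to Kareven i after a consonant, before a consonant other than r, m, n, p, b, f, v.
Applying these to Demekan 'gofaket':
  gofaket → gofaset   (k→s between vowels (before a front vowel))
  gofaset → gofasit   (e→i after a consonant, before a consonant other than r, m, n, p, b, f, v)
So the Kareven cognate is 'gofasit'.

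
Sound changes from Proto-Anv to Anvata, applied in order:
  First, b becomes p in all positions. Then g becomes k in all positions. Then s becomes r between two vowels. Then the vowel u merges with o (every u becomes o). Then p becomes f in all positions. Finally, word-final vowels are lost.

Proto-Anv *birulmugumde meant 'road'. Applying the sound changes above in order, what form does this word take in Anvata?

Anvata: *birulmugumde
  birulmugumde → pirulmugumde   [unconditioned shift]
  pirulmugumde → pirulmukumde   [unconditioned shift]
  pirulmukumde (rule 3 does not apply)
  pirulmukumde → pirolmokomde   [vowel merger]
  pirolmokomde → firolmokomde   [unconditioned shift]
  firolmokomde → firolmokomd   [apocope]
  giving Anvata firolmokomd.

firolmokomd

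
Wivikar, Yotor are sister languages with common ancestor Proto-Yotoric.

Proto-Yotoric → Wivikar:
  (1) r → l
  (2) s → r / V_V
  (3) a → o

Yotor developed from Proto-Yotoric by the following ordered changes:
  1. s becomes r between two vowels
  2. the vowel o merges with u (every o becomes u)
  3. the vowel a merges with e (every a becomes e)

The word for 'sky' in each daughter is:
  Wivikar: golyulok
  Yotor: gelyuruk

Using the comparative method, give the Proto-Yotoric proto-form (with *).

Position 6: Wivikar has l, Yotor has r. Taking the neighbouring segments as reconstructed: Wivikar l could go back to *l or *r; Yotor r could go back to *s or *r — the one source consistent with every daughter is *r.
Position 2: Wivikar has o, Yotor has e. Taking the neighbouring segments as reconstructed: Wivikar o could go back to *a or *o; Yotor e could go back to *a or *e — the one source consistent with every daughter is *a.
Position 7: Wivikar has o, Yotor has u. Taking the neighbouring segments as reconstructed: Wivikar o could go back to *a or *o; Yotor u could go back to *o or *u — the one source consistent with every daughter is *o.
Continuing position by position gives *galyurok; check it forward:
Wivikar: start from *galyurok.
  rule 1 (unconditioned shift): galyurok → galyulok
  rule 2: no change — galyulok
  rule 3 (vowel merger): galyulok → golyulok
  ⇒ Wivikar golyulok
Yotor: start from *galyurok.
  rule 1: no change — galyurok
  rule 2 (vowel merger): galyurok → galyuruk
  rule 3 (vowel merger): galyuruk → gelyuruk
  ⇒ Yotor gelyuruk
*galyurok is the unique common source.

*galyurok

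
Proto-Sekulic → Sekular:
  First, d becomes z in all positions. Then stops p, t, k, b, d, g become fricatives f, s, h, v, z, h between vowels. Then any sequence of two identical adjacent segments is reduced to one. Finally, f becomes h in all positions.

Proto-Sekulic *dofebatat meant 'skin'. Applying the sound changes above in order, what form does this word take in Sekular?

Sekular: *dofebatat
  dofebatat → zofebatat   [unconditioned shift]
  zofebatat → zofevasat   [intervocalic lenition]
  zofevasat (rule 3 does not apply)
  zofevasat → zohevasat   [unconditioned shift]
  giving Sekular zohevasat.

zohevasat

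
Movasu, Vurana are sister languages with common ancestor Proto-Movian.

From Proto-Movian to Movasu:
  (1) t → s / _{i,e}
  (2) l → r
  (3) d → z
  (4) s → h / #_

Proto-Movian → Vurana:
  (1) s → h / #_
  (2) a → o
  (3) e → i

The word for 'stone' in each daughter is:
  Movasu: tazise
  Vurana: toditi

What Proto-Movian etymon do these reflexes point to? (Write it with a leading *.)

Position 2: Movasu has a, Vurana has o. Movasu preserves a here (none of its changes turn any other segment into a), so the proto-segment is *a.
Position 5: Movasu has s, Vurana has t. Vurana preserves t here (none of its changes turn any other segment into t), so the proto-segment is *t.
Position 3: Movasu has z, Vurana has d. Vurana preserves d here (none of its changes turn any other segment into d), so the proto-segment is *d.
Continuing position by position gives *tadite; check it forward:
Movasu: start from *tadite.
  rule 1 (palatalisation): tadite → tadise
  rule 2: no change — tadise
  rule 3 (unconditioned shift): tadise → tazise
  rule 4: no change — tazise
  ⇒ Movasu tazise
Vurana: *tadite > todite > toditi  (by vowel merger, vowel merger)
Only *tadite yields all of Movasu tazise, Vurana toditi.

*tadite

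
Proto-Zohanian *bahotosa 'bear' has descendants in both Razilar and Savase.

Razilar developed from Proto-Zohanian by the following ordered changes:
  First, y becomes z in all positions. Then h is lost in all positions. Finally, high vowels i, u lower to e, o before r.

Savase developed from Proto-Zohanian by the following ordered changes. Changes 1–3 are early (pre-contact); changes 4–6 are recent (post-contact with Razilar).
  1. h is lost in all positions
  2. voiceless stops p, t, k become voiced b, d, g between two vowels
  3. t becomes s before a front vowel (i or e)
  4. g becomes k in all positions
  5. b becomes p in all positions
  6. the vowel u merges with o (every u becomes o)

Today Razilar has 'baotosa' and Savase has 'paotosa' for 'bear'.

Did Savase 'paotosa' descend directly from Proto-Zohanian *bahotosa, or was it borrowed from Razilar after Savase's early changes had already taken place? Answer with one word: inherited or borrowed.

If inherited, *bahotosa would pass through all of Savase's changes:
Savase: start from *bahotosa.
  rule 1 (h-loss): bahotosa → baotosa
  rule 2 (intervocalic voicing): baotosa → baodosa
  rule 3: no change — baodosa
  rule 4: no change — baodosa
  rule 5 (unconditioned shift): baodosa → paodosa
  rule 6: no change — paodosa
  ⇒ Savase paodosa
If borrowed from Razilar 'baotosa' after the early changes, it would undergo only the recent ones:
  rule 4 (unconditioned shift): no change (baotosa)
  rule 5 (unconditioned shift): baotosa → paotosa
  rule 6 (vowel merger): no change (paotosa)
  ⇒ as a loan: paotosa
Savase 'paotosa' matches the loan outcome 'paotosa', not the inherited 'paodosa' — it skipped the early Savase changes, so it was borrowed from Razilar.

borrowed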